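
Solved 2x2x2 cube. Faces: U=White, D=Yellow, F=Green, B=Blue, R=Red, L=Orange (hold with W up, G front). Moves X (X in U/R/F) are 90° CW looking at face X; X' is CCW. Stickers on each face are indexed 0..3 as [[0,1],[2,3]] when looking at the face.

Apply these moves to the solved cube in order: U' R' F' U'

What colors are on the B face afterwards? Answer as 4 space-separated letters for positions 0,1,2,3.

After move 1 (U'): U=WWWW F=OOGG R=GGRR B=RRBB L=BBOO
After move 2 (R'): R=GRGR U=WBWR F=OWGW D=YOYG B=YRYB
After move 3 (F'): F=WWOG U=WBGG R=ORYR D=BOYG L=BROW
After move 4 (U'): U=BGWG F=BROG R=WWYR B=ORYB L=YROW
Query: B face = ORYB

Answer: O R Y B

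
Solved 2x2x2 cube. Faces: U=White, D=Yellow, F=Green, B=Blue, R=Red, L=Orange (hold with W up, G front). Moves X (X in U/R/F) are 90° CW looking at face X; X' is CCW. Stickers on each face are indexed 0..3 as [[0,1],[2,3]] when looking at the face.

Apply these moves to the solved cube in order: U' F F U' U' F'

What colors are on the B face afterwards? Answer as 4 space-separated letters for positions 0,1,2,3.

Answer: G G B B

Derivation:
After move 1 (U'): U=WWWW F=OOGG R=GGRR B=RRBB L=BBOO
After move 2 (F): F=GOGO U=WWOB R=WGWR D=RGYY L=BYOY
After move 3 (F): F=GGOO U=WWYY R=OGBR D=WWYY L=BROG
After move 4 (U'): U=WYWY F=BROO R=GGBR B=OGBB L=RROG
After move 5 (U'): U=YYWW F=RROO R=BRBR B=GGBB L=OGOG
After move 6 (F'): F=RORO U=YYBB R=WRWR D=GGYY L=OWOW
Query: B face = GGBB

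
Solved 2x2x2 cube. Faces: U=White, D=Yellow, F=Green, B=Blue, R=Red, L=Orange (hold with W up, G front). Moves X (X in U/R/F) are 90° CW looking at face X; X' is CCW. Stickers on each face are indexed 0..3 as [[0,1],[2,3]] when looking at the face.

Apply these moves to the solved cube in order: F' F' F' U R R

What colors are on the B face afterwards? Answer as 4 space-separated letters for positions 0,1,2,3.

After move 1 (F'): F=GGGG U=WWRR R=YRYR D=OOYY L=OWOW
After move 2 (F'): F=GGGG U=WWYY R=OROR D=WWYY L=OROR
After move 3 (F'): F=GGGG U=WWOO R=WRWR D=RRYY L=OYOY
After move 4 (U): U=OWOW F=WRGG R=BBWR B=OYBB L=GGOY
After move 5 (R): R=WBRB U=OROG F=WRGY D=RBYO B=WYWB
After move 6 (R): R=RWBB U=OROY F=WBGO D=RWYW B=GYRB
Query: B face = GYRB

Answer: G Y R B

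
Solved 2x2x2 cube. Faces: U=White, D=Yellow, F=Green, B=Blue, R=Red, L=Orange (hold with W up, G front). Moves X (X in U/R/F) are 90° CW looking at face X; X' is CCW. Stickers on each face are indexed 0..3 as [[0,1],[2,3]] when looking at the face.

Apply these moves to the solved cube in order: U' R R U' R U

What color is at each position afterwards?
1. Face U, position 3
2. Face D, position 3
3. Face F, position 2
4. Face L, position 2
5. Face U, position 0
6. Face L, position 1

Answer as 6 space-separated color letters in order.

After move 1 (U'): U=WWWW F=OOGG R=GGRR B=RRBB L=BBOO
After move 2 (R): R=RGRG U=WOWG F=OYGY D=YBYR B=WRWB
After move 3 (R): R=RRGG U=WYWY F=OBGR D=YWYW B=GROB
After move 4 (U'): U=YYWW F=BBGR R=OBGG B=RROB L=GROO
After move 5 (R): R=GOGB U=YBWR F=BWGW D=YOYR B=WRYB
After move 6 (U): U=WYRB F=GOGW R=WRGB B=GRYB L=BWOO
Query 1: U[3] = B
Query 2: D[3] = R
Query 3: F[2] = G
Query 4: L[2] = O
Query 5: U[0] = W
Query 6: L[1] = W

Answer: B R G O W W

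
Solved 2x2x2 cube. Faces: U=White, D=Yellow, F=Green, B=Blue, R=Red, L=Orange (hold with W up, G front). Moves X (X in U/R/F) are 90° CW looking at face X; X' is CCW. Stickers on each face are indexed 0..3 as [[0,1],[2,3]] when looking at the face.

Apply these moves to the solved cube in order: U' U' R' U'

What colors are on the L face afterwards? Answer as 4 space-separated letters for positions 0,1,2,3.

Answer: Y G O O

Derivation:
After move 1 (U'): U=WWWW F=OOGG R=GGRR B=RRBB L=BBOO
After move 2 (U'): U=WWWW F=BBGG R=OORR B=GGBB L=RROO
After move 3 (R'): R=OROR U=WBWG F=BWGW D=YBYG B=YGYB
After move 4 (U'): U=BGWW F=RRGW R=BWOR B=ORYB L=YGOO
Query: L face = YGOO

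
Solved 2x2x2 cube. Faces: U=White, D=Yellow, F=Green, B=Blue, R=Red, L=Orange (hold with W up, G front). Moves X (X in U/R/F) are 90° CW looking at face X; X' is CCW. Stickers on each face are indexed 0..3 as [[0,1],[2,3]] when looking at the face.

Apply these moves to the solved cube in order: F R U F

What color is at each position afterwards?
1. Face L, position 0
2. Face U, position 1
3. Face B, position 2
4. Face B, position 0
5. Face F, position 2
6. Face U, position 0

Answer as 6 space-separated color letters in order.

Answer: G W W O Y O

Derivation:
After move 1 (F): F=GGGG U=WWOO R=WRWR D=RRYY L=OYOY
After move 2 (R): R=WWRR U=WGOG F=GRGY D=RBYB B=OBWB
After move 3 (U): U=OWGG F=WWGY R=OBRR B=OYWB L=GROY
After move 4 (F): F=GWYW U=OWYR R=GBGR D=ROYB L=GROB
Query 1: L[0] = G
Query 2: U[1] = W
Query 3: B[2] = W
Query 4: B[0] = O
Query 5: F[2] = Y
Query 6: U[0] = O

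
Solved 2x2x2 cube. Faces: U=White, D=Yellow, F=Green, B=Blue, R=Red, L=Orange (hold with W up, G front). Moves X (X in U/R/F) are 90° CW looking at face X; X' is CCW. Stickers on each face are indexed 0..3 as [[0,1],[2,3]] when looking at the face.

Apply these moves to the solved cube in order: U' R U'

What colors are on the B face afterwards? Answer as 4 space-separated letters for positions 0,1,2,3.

After move 1 (U'): U=WWWW F=OOGG R=GGRR B=RRBB L=BBOO
After move 2 (R): R=RGRG U=WOWG F=OYGY D=YBYR B=WRWB
After move 3 (U'): U=OGWW F=BBGY R=OYRG B=RGWB L=WROO
Query: B face = RGWB

Answer: R G W B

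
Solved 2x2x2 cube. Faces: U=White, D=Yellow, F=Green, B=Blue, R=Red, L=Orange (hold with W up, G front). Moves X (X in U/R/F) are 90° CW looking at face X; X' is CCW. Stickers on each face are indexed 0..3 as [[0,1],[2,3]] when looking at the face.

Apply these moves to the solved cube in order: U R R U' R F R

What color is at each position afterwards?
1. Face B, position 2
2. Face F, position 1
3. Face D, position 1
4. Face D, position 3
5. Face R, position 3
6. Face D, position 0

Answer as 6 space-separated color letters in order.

After move 1 (U): U=WWWW F=RRGG R=BBRR B=OOBB L=GGOO
After move 2 (R): R=RBRB U=WRWG F=RYGY D=YBYO B=WOWB
After move 3 (R): R=RRBB U=WYWY F=RBGO D=YWYW B=GORB
After move 4 (U'): U=YYWW F=GGGO R=RBBB B=RRRB L=GOOO
After move 5 (R): R=BRBB U=YGWO F=GWGW D=YRYR B=WRYB
After move 6 (F): F=GGWW U=YGOO R=WROB D=BBYR L=GYOR
After move 7 (R): R=OWBR U=YGOW F=GBWR D=BYYW B=ORGB
Query 1: B[2] = G
Query 2: F[1] = B
Query 3: D[1] = Y
Query 4: D[3] = W
Query 5: R[3] = R
Query 6: D[0] = B

Answer: G B Y W R B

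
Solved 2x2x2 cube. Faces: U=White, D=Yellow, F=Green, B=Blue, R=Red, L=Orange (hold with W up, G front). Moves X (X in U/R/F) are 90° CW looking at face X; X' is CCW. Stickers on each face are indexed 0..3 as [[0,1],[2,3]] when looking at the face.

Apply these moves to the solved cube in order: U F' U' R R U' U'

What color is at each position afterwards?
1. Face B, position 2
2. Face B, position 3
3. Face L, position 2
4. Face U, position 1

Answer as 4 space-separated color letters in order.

After move 1 (U): U=WWWW F=RRGG R=BBRR B=OOBB L=GGOO
After move 2 (F'): F=RGRG U=WWBR R=YBYR D=GOYY L=GWOW
After move 3 (U'): U=WRWB F=GWRG R=RGYR B=YBBB L=OOOW
After move 4 (R): R=YRRG U=WWWG F=GORY D=GBYY B=BBRB
After move 5 (R): R=RYGR U=WOWY F=GBRY D=GRYB B=GBWB
After move 6 (U'): U=OYWW F=OORY R=GBGR B=RYWB L=GBOW
After move 7 (U'): U=YWOW F=GBRY R=OOGR B=GBWB L=RYOW
Query 1: B[2] = W
Query 2: B[3] = B
Query 3: L[2] = O
Query 4: U[1] = W

Answer: W B O W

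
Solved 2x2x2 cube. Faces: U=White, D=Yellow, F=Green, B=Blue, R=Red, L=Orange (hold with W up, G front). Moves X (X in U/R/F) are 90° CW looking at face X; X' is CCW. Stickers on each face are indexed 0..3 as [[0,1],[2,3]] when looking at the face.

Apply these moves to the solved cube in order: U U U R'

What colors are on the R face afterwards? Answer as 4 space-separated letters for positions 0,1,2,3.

After move 1 (U): U=WWWW F=RRGG R=BBRR B=OOBB L=GGOO
After move 2 (U): U=WWWW F=BBGG R=OORR B=GGBB L=RROO
After move 3 (U): U=WWWW F=OOGG R=GGRR B=RRBB L=BBOO
After move 4 (R'): R=GRGR U=WBWR F=OWGW D=YOYG B=YRYB
Query: R face = GRGR

Answer: G R G R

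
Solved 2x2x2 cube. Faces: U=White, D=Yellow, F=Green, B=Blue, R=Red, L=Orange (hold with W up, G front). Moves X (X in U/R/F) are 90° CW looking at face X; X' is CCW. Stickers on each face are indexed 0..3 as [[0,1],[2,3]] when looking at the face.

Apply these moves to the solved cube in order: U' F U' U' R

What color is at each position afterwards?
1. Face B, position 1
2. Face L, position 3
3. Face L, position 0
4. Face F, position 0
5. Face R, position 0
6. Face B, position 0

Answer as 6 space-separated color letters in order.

After move 1 (U'): U=WWWW F=OOGG R=GGRR B=RRBB L=BBOO
After move 2 (F): F=GOGO U=WWOB R=WGWR D=RGYY L=BYOY
After move 3 (U'): U=WBWO F=BYGO R=GOWR B=WGBB L=RROY
After move 4 (U'): U=BOWW F=RRGO R=BYWR B=GOBB L=WGOY
After move 5 (R): R=WBRY U=BRWO F=RGGY D=RBYG B=WOOB
Query 1: B[1] = O
Query 2: L[3] = Y
Query 3: L[0] = W
Query 4: F[0] = R
Query 5: R[0] = W
Query 6: B[0] = W

Answer: O Y W R W W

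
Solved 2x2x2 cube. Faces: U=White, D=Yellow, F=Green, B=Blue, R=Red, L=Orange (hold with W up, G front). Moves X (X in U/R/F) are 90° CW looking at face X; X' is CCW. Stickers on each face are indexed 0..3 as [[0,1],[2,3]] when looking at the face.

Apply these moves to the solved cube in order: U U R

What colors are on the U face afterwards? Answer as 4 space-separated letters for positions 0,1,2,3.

Answer: W B W G

Derivation:
After move 1 (U): U=WWWW F=RRGG R=BBRR B=OOBB L=GGOO
After move 2 (U): U=WWWW F=BBGG R=OORR B=GGBB L=RROO
After move 3 (R): R=RORO U=WBWG F=BYGY D=YBYG B=WGWB
Query: U face = WBWG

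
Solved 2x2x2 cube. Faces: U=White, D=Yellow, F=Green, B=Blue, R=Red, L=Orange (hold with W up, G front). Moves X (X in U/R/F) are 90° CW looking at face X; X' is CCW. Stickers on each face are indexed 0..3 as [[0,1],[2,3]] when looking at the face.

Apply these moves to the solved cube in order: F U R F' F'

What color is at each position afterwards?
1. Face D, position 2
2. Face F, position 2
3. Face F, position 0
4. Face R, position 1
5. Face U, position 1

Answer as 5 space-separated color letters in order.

Answer: Y R Y B R

Derivation:
After move 1 (F): F=GGGG U=WWOO R=WRWR D=RRYY L=OYOY
After move 2 (U): U=OWOW F=WRGG R=BBWR B=OYBB L=GGOY
After move 3 (R): R=WBRB U=OROG F=WRGY D=RBYO B=WYWB
After move 4 (F'): F=RYWG U=ORWR R=BBRB D=GYYO L=GGOO
After move 5 (F'): F=YGRW U=ORBR R=YBGB D=GOYO L=GROW
Query 1: D[2] = Y
Query 2: F[2] = R
Query 3: F[0] = Y
Query 4: R[1] = B
Query 5: U[1] = R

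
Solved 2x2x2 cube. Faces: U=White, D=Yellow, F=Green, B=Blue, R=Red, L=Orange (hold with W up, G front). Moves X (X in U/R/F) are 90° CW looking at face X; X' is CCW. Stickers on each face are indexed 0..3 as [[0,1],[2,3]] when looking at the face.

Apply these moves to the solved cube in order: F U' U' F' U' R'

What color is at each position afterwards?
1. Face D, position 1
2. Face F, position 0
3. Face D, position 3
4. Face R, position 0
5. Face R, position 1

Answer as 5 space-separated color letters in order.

After move 1 (F): F=GGGG U=WWOO R=WRWR D=RRYY L=OYOY
After move 2 (U'): U=WOWO F=OYGG R=GGWR B=WRBB L=BBOY
After move 3 (U'): U=OOWW F=BBGG R=OYWR B=GGBB L=WROY
After move 4 (F'): F=BGBG U=OOOW R=RYRR D=RYYY L=WWOW
After move 5 (U'): U=OWOO F=WWBG R=BGRR B=RYBB L=GGOW
After move 6 (R'): R=GRBR U=OBOR F=WWBO D=RWYG B=YYYB
Query 1: D[1] = W
Query 2: F[0] = W
Query 3: D[3] = G
Query 4: R[0] = G
Query 5: R[1] = R

Answer: W W G G R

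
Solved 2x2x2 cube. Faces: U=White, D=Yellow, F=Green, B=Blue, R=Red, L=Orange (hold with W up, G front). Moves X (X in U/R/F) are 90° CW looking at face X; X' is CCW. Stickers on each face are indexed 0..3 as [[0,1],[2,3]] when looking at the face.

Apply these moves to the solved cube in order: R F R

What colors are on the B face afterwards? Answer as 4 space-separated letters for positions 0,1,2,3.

Answer: O B G B

Derivation:
After move 1 (R): R=RRRR U=WGWG F=GYGY D=YBYB B=WBWB
After move 2 (F): F=GGYY U=WGOO R=WRGR D=RRYB L=OYOB
After move 3 (R): R=GWRR U=WGOY F=GRYB D=RWYW B=OBGB
Query: B face = OBGB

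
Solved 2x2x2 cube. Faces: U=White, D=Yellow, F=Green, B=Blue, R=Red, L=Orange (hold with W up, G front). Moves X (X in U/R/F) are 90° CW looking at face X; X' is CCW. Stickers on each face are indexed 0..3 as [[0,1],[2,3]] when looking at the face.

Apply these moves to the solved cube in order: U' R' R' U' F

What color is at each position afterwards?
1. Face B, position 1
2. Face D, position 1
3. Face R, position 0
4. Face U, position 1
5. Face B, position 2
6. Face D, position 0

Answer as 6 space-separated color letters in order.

After move 1 (U'): U=WWWW F=OOGG R=GGRR B=RRBB L=BBOO
After move 2 (R'): R=GRGR U=WBWR F=OWGW D=YOYG B=YRYB
After move 3 (R'): R=RRGG U=WYWY F=OBGR D=YWYW B=GROB
After move 4 (U'): U=YYWW F=BBGR R=OBGG B=RROB L=GROO
After move 5 (F): F=GBRB U=YYOR R=WBWG D=GOYW L=GYOW
Query 1: B[1] = R
Query 2: D[1] = O
Query 3: R[0] = W
Query 4: U[1] = Y
Query 5: B[2] = O
Query 6: D[0] = G

Answer: R O W Y O G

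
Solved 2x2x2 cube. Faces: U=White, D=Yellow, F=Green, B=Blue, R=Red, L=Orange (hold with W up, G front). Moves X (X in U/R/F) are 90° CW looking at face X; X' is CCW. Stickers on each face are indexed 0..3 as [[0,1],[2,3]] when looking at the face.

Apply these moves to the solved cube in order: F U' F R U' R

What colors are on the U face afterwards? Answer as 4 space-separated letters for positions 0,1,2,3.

After move 1 (F): F=GGGG U=WWOO R=WRWR D=RRYY L=OYOY
After move 2 (U'): U=WOWO F=OYGG R=GGWR B=WRBB L=BBOY
After move 3 (F): F=GOGY U=WOYB R=WGOR D=WGYY L=BROR
After move 4 (R): R=OWRG U=WOYY F=GGGY D=WBYW B=BROB
After move 5 (U'): U=OYWY F=BRGY R=GGRG B=OWOB L=BROR
After move 6 (R): R=RGGG U=ORWY F=BBGW D=WOYO B=YWYB
Query: U face = ORWY

Answer: O R W Y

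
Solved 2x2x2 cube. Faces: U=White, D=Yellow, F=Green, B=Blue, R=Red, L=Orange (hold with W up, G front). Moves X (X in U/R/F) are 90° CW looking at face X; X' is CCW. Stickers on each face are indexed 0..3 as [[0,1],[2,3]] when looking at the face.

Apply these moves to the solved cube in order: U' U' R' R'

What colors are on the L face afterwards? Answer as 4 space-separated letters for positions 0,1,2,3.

Answer: R R O O

Derivation:
After move 1 (U'): U=WWWW F=OOGG R=GGRR B=RRBB L=BBOO
After move 2 (U'): U=WWWW F=BBGG R=OORR B=GGBB L=RROO
After move 3 (R'): R=OROR U=WBWG F=BWGW D=YBYG B=YGYB
After move 4 (R'): R=RROO U=WYWY F=BBGG D=YWYW B=GGBB
Query: L face = RROO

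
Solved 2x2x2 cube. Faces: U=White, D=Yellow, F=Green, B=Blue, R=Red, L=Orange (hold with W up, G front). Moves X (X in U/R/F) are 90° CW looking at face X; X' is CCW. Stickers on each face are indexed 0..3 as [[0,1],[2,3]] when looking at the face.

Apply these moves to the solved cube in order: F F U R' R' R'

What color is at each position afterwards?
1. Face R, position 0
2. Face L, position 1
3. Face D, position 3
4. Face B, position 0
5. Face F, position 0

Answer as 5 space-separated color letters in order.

After move 1 (F): F=GGGG U=WWOO R=WRWR D=RRYY L=OYOY
After move 2 (F): F=GGGG U=WWYY R=OROR D=WWYY L=OROR
After move 3 (U): U=YWYW F=ORGG R=BBOR B=ORBB L=GGOR
After move 4 (R'): R=BRBO U=YBYO F=OWGW D=WRYG B=YRWB
After move 5 (R'): R=ROBB U=YWYY F=OBGO D=WWYW B=GRRB
After move 6 (R'): R=OBRB U=YRYG F=OWGY D=WBYO B=WRWB
Query 1: R[0] = O
Query 2: L[1] = G
Query 3: D[3] = O
Query 4: B[0] = W
Query 5: F[0] = O

Answer: O G O W O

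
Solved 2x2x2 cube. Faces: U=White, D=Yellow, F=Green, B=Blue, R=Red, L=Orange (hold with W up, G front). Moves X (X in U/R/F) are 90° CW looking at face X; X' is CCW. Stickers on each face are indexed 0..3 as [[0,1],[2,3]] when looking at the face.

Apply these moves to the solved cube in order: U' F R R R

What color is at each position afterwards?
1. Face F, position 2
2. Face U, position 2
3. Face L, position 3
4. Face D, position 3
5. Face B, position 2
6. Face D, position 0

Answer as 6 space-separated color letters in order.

After move 1 (U'): U=WWWW F=OOGG R=GGRR B=RRBB L=BBOO
After move 2 (F): F=GOGO U=WWOB R=WGWR D=RGYY L=BYOY
After move 3 (R): R=WWRG U=WOOO F=GGGY D=RBYR B=BRWB
After move 4 (R): R=RWGW U=WGOY F=GBGR D=RWYB B=OROB
After move 5 (R): R=GRWW U=WBOR F=GWGB D=ROYO B=YRGB
Query 1: F[2] = G
Query 2: U[2] = O
Query 3: L[3] = Y
Query 4: D[3] = O
Query 5: B[2] = G
Query 6: D[0] = R

Answer: G O Y O G R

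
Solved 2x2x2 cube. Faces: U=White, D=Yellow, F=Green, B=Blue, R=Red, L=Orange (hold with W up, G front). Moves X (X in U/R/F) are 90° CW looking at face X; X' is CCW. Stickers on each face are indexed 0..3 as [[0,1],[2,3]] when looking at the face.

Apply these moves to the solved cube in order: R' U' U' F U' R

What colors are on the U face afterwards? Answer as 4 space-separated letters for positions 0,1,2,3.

Answer: W Y B B

Derivation:
After move 1 (R'): R=RRRR U=WBWB F=GWGW D=YGYG B=YBYB
After move 2 (U'): U=BBWW F=OOGW R=GWRR B=RRYB L=YBOO
After move 3 (U'): U=BWBW F=YBGW R=OORR B=GWYB L=RROO
After move 4 (F): F=GYWB U=BWOR R=BOWR D=ROYG L=RYOG
After move 5 (U'): U=WRBO F=RYWB R=GYWR B=BOYB L=GWOG
After move 6 (R): R=WGRY U=WYBB F=ROWG D=RYYB B=OORB
Query: U face = WYBB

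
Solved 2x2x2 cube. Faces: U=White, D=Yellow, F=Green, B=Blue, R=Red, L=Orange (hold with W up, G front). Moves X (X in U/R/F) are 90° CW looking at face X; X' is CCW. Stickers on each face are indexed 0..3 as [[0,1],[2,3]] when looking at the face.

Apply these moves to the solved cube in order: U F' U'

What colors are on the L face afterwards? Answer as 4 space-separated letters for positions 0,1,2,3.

Answer: O O O W

Derivation:
After move 1 (U): U=WWWW F=RRGG R=BBRR B=OOBB L=GGOO
After move 2 (F'): F=RGRG U=WWBR R=YBYR D=GOYY L=GWOW
After move 3 (U'): U=WRWB F=GWRG R=RGYR B=YBBB L=OOOW
Query: L face = OOOW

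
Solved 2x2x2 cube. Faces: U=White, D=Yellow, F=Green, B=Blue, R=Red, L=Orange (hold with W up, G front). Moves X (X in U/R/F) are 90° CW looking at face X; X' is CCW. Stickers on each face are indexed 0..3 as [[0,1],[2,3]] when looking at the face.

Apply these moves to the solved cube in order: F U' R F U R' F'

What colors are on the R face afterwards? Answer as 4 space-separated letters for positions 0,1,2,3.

Answer: G G R G

Derivation:
After move 1 (F): F=GGGG U=WWOO R=WRWR D=RRYY L=OYOY
After move 2 (U'): U=WOWO F=OYGG R=GGWR B=WRBB L=BBOY
After move 3 (R): R=WGRG U=WYWG F=ORGY D=RBYW B=OROB
After move 4 (F): F=GOYR U=WYYB R=WGGG D=RWYW L=BROB
After move 5 (U): U=YWBY F=WGYR R=ORGG B=BROB L=GOOB
After move 6 (R'): R=RGOG U=YOBB F=WWYY D=RGYR B=WRWB
After move 7 (F'): F=WYWY U=YORO R=GGRG D=OBYR L=GBOB
Query: R face = GGRG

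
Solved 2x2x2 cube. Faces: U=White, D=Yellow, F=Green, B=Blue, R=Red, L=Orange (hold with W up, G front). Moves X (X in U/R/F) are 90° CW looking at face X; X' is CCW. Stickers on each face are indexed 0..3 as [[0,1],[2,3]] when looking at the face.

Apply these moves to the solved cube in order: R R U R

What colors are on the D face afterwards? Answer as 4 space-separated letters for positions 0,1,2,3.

Answer: Y G Y O

Derivation:
After move 1 (R): R=RRRR U=WGWG F=GYGY D=YBYB B=WBWB
After move 2 (R): R=RRRR U=WYWY F=GBGB D=YWYW B=GBGB
After move 3 (U): U=WWYY F=RRGB R=GBRR B=OOGB L=GBOO
After move 4 (R): R=RGRB U=WRYB F=RWGW D=YGYO B=YOWB
Query: D face = YGYO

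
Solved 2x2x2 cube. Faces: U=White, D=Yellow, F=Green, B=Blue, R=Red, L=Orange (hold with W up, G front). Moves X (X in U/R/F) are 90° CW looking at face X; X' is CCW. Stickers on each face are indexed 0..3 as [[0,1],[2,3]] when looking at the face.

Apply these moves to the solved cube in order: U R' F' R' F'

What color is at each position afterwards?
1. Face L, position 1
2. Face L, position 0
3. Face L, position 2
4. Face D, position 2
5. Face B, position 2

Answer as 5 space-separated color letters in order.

Answer: Y G O Y O

Derivation:
After move 1 (U): U=WWWW F=RRGG R=BBRR B=OOBB L=GGOO
After move 2 (R'): R=BRBR U=WBWO F=RWGW D=YRYG B=YOYB
After move 3 (F'): F=WWRG U=WBBB R=RRYR D=GOYG L=GOOW
After move 4 (R'): R=RRRY U=WYBY F=WBRB D=GWYG B=GOOB
After move 5 (F'): F=BBWR U=WYRR R=WRGY D=OWYG L=GYOB
Query 1: L[1] = Y
Query 2: L[0] = G
Query 3: L[2] = O
Query 4: D[2] = Y
Query 5: B[2] = O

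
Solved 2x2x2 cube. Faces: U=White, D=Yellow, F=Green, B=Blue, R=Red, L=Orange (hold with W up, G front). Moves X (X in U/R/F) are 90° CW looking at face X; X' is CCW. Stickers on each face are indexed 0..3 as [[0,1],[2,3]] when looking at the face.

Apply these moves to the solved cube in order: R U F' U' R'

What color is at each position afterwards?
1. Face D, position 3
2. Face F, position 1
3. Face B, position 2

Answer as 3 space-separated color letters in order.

Answer: G R O

Derivation:
After move 1 (R): R=RRRR U=WGWG F=GYGY D=YBYB B=WBWB
After move 2 (U): U=WWGG F=RRGY R=WBRR B=OOWB L=GYOO
After move 3 (F'): F=RYRG U=WWWR R=BBYR D=YOYB L=GGOG
After move 4 (U'): U=WRWW F=GGRG R=RYYR B=BBWB L=OOOG
After move 5 (R'): R=YRRY U=WWWB F=GRRW D=YGYG B=BBOB
Query 1: D[3] = G
Query 2: F[1] = R
Query 3: B[2] = O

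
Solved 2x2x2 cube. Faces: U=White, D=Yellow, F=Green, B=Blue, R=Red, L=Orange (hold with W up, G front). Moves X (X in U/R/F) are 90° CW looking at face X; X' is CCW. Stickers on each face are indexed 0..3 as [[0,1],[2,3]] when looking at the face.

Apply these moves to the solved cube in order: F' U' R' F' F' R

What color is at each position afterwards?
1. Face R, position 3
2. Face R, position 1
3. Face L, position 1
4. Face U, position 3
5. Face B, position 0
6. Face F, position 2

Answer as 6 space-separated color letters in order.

Answer: R W G O O R

Derivation:
After move 1 (F'): F=GGGG U=WWRR R=YRYR D=OOYY L=OWOW
After move 2 (U'): U=WRWR F=OWGG R=GGYR B=YRBB L=BBOW
After move 3 (R'): R=GRGY U=WBWY F=ORGR D=OWYG B=YROB
After move 4 (F'): F=RROG U=WBGG R=WROY D=BWYG L=BYOW
After move 5 (F'): F=RGRO U=WBWO R=WRBY D=YWYG L=BGOG
After move 6 (R): R=BWYR U=WGWO F=RWRG D=YOYY B=ORBB
Query 1: R[3] = R
Query 2: R[1] = W
Query 3: L[1] = G
Query 4: U[3] = O
Query 5: B[0] = O
Query 6: F[2] = R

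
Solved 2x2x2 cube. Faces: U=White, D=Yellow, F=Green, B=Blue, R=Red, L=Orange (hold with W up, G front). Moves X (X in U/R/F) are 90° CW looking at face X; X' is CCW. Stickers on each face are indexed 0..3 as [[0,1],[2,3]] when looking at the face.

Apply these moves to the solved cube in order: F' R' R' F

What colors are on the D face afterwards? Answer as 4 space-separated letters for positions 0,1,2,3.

Answer: R R Y R

Derivation:
After move 1 (F'): F=GGGG U=WWRR R=YRYR D=OOYY L=OWOW
After move 2 (R'): R=RRYY U=WBRB F=GWGR D=OGYG B=YBOB
After move 3 (R'): R=RYRY U=WORY F=GBGB D=OWYR B=GBGB
After move 4 (F): F=GGBB U=WOWW R=RYYY D=RRYR L=OOOW
Query: D face = RRYR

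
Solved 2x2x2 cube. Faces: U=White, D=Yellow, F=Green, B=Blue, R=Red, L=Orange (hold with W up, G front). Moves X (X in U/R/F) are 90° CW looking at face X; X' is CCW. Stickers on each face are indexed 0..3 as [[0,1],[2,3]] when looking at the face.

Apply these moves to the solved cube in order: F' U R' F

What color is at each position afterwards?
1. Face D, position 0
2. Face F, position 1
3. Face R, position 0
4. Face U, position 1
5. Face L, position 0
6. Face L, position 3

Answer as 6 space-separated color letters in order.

Answer: B Y R B G R

Derivation:
After move 1 (F'): F=GGGG U=WWRR R=YRYR D=OOYY L=OWOW
After move 2 (U): U=RWRW F=YRGG R=BBYR B=OWBB L=GGOW
After move 3 (R'): R=BRBY U=RBRO F=YWGW D=ORYG B=YWOB
After move 4 (F): F=GYWW U=RBWG R=RROY D=BBYG L=GOOR
Query 1: D[0] = B
Query 2: F[1] = Y
Query 3: R[0] = R
Query 4: U[1] = B
Query 5: L[0] = G
Query 6: L[3] = R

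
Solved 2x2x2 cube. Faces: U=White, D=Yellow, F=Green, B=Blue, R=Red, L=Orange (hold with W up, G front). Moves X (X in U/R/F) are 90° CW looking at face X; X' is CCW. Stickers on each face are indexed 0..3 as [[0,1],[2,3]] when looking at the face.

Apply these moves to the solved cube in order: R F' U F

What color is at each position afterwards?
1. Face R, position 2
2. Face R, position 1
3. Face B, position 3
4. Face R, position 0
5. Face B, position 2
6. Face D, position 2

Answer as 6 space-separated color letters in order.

After move 1 (R): R=RRRR U=WGWG F=GYGY D=YBYB B=WBWB
After move 2 (F'): F=YYGG U=WGRR R=BRYR D=OOYB L=OGOW
After move 3 (U): U=RWRG F=BRGG R=WBYR B=OGWB L=YYOW
After move 4 (F): F=GBGR U=RWWY R=RBGR D=YWYB L=YOOO
Query 1: R[2] = G
Query 2: R[1] = B
Query 3: B[3] = B
Query 4: R[0] = R
Query 5: B[2] = W
Query 6: D[2] = Y

Answer: G B B R W Y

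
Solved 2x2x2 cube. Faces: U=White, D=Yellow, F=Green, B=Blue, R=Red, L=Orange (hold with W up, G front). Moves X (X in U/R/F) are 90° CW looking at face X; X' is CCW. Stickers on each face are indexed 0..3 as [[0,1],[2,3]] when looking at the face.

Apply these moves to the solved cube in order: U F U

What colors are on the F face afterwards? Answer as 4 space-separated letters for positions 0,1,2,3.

After move 1 (U): U=WWWW F=RRGG R=BBRR B=OOBB L=GGOO
After move 2 (F): F=GRGR U=WWOG R=WBWR D=RBYY L=GYOY
After move 3 (U): U=OWGW F=WBGR R=OOWR B=GYBB L=GROY
Query: F face = WBGR

Answer: W B G R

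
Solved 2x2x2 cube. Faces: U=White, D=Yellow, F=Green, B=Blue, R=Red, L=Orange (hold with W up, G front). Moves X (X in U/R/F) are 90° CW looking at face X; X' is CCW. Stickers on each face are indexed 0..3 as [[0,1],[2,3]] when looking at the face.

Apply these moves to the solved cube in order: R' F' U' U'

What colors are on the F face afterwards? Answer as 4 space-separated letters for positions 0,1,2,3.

Answer: Y B G G

Derivation:
After move 1 (R'): R=RRRR U=WBWB F=GWGW D=YGYG B=YBYB
After move 2 (F'): F=WWGG U=WBRR R=GRYR D=OOYG L=OBOW
After move 3 (U'): U=BRWR F=OBGG R=WWYR B=GRYB L=YBOW
After move 4 (U'): U=RRBW F=YBGG R=OBYR B=WWYB L=GROW
Query: F face = YBGG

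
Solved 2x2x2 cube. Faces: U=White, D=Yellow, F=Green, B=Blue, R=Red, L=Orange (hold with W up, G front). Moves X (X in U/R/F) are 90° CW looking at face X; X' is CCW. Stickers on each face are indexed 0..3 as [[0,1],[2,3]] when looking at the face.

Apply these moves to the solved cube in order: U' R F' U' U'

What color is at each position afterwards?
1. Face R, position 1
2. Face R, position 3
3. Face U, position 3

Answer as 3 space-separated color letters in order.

After move 1 (U'): U=WWWW F=OOGG R=GGRR B=RRBB L=BBOO
After move 2 (R): R=RGRG U=WOWG F=OYGY D=YBYR B=WRWB
After move 3 (F'): F=YYOG U=WORR R=BGYG D=BOYR L=BGOW
After move 4 (U'): U=ORWR F=BGOG R=YYYG B=BGWB L=WROW
After move 5 (U'): U=RROW F=WROG R=BGYG B=YYWB L=BGOW
Query 1: R[1] = G
Query 2: R[3] = G
Query 3: U[3] = W

Answer: G G W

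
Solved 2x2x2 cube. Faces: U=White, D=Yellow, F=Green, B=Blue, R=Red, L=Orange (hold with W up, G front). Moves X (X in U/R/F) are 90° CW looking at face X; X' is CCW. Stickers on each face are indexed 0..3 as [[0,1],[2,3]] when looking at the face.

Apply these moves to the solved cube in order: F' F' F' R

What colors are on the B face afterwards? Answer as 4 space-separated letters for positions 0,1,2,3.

Answer: O B W B

Derivation:
After move 1 (F'): F=GGGG U=WWRR R=YRYR D=OOYY L=OWOW
After move 2 (F'): F=GGGG U=WWYY R=OROR D=WWYY L=OROR
After move 3 (F'): F=GGGG U=WWOO R=WRWR D=RRYY L=OYOY
After move 4 (R): R=WWRR U=WGOG F=GRGY D=RBYB B=OBWB
Query: B face = OBWB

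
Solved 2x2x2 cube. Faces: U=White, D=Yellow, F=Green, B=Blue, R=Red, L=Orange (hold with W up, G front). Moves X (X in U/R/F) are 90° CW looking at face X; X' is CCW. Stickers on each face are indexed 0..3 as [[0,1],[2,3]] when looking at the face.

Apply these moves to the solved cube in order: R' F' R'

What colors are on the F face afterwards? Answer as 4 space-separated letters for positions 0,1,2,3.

Answer: W B G R

Derivation:
After move 1 (R'): R=RRRR U=WBWB F=GWGW D=YGYG B=YBYB
After move 2 (F'): F=WWGG U=WBRR R=GRYR D=OOYG L=OBOW
After move 3 (R'): R=RRGY U=WYRY F=WBGR D=OWYG B=GBOB
Query: F face = WBGR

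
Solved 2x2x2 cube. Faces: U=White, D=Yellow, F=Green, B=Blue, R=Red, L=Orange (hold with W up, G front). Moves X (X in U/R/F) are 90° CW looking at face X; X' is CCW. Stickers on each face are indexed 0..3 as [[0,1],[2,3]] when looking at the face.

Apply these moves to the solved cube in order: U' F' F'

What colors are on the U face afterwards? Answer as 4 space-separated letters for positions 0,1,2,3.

Answer: W W Y Y

Derivation:
After move 1 (U'): U=WWWW F=OOGG R=GGRR B=RRBB L=BBOO
After move 2 (F'): F=OGOG U=WWGR R=YGYR D=BOYY L=BWOW
After move 3 (F'): F=GGOO U=WWYY R=OGBR D=WWYY L=BROG
Query: U face = WWYY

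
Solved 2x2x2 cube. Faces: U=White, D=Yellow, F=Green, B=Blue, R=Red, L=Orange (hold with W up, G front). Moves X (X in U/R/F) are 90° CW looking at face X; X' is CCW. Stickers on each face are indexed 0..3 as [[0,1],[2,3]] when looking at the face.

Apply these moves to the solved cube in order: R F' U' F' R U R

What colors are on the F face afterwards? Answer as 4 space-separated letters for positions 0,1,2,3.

After move 1 (R): R=RRRR U=WGWG F=GYGY D=YBYB B=WBWB
After move 2 (F'): F=YYGG U=WGRR R=BRYR D=OOYB L=OGOW
After move 3 (U'): U=GRWR F=OGGG R=YYYR B=BRWB L=WBOW
After move 4 (F'): F=GGOG U=GRYY R=OYOR D=BWYB L=WROW
After move 5 (R): R=OORY U=GGYG F=GWOB D=BWYB B=YRRB
After move 6 (U): U=YGGG F=OOOB R=YRRY B=WRRB L=GWOW
After move 7 (R): R=RYYR U=YOGB F=OWOB D=BRYW B=GRGB
Query: F face = OWOB

Answer: O W O B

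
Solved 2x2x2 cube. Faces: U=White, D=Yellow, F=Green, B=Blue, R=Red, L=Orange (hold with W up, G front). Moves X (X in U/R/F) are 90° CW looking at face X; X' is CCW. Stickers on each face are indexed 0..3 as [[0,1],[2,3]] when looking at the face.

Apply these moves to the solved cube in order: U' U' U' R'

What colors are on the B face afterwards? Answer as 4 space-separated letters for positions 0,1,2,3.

Answer: Y O Y B

Derivation:
After move 1 (U'): U=WWWW F=OOGG R=GGRR B=RRBB L=BBOO
After move 2 (U'): U=WWWW F=BBGG R=OORR B=GGBB L=RROO
After move 3 (U'): U=WWWW F=RRGG R=BBRR B=OOBB L=GGOO
After move 4 (R'): R=BRBR U=WBWO F=RWGW D=YRYG B=YOYB
Query: B face = YOYB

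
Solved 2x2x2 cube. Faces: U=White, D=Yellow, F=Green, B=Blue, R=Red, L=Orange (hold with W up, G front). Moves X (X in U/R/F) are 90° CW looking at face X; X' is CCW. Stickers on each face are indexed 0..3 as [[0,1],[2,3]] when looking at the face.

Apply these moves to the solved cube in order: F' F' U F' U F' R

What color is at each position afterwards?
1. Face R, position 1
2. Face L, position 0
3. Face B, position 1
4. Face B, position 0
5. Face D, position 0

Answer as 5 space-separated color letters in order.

Answer: R R W W G

Derivation:
After move 1 (F'): F=GGGG U=WWRR R=YRYR D=OOYY L=OWOW
After move 2 (F'): F=GGGG U=WWYY R=OROR D=WWYY L=OROR
After move 3 (U): U=YWYW F=ORGG R=BBOR B=ORBB L=GGOR
After move 4 (F'): F=RGOG U=YWBO R=WBWR D=GRYY L=GWOY
After move 5 (U): U=BYOW F=WBOG R=ORWR B=GWBB L=RGOY
After move 6 (F'): F=BGWO U=BYOW R=RRGR D=GYYY L=RWOO
After move 7 (R): R=GRRR U=BGOO F=BYWY D=GBYG B=WWYB
Query 1: R[1] = R
Query 2: L[0] = R
Query 3: B[1] = W
Query 4: B[0] = W
Query 5: D[0] = G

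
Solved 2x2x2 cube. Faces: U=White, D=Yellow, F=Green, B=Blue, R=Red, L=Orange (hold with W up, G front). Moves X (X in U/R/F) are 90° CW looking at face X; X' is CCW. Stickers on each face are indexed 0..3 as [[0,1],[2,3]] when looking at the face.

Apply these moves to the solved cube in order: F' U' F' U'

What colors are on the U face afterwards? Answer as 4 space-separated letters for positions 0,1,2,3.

Answer: R Y W G

Derivation:
After move 1 (F'): F=GGGG U=WWRR R=YRYR D=OOYY L=OWOW
After move 2 (U'): U=WRWR F=OWGG R=GGYR B=YRBB L=BBOW
After move 3 (F'): F=WGOG U=WRGY R=OGOR D=BWYY L=BROW
After move 4 (U'): U=RYWG F=BROG R=WGOR B=OGBB L=YROW
Query: U face = RYWG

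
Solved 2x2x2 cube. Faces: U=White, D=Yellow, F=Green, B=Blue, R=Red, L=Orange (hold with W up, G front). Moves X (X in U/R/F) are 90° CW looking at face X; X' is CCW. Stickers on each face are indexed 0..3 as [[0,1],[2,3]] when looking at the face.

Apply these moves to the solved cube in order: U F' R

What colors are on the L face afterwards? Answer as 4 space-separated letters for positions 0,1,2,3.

Answer: G W O W

Derivation:
After move 1 (U): U=WWWW F=RRGG R=BBRR B=OOBB L=GGOO
After move 2 (F'): F=RGRG U=WWBR R=YBYR D=GOYY L=GWOW
After move 3 (R): R=YYRB U=WGBG F=RORY D=GBYO B=ROWB
Query: L face = GWOW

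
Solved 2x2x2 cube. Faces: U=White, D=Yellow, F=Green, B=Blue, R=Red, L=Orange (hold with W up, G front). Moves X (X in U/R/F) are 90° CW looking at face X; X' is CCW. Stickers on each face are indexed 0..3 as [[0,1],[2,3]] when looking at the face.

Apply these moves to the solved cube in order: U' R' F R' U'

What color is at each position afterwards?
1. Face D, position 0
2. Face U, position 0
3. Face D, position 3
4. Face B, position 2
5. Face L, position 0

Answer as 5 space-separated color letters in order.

Answer: G Y W G G

Derivation:
After move 1 (U'): U=WWWW F=OOGG R=GGRR B=RRBB L=BBOO
After move 2 (R'): R=GRGR U=WBWR F=OWGW D=YOYG B=YRYB
After move 3 (F): F=GOWW U=WBOB R=WRRR D=GGYG L=BYOO
After move 4 (R'): R=RRWR U=WYOY F=GBWB D=GOYW B=GRGB
After move 5 (U'): U=YYWO F=BYWB R=GBWR B=RRGB L=GROO
Query 1: D[0] = G
Query 2: U[0] = Y
Query 3: D[3] = W
Query 4: B[2] = G
Query 5: L[0] = G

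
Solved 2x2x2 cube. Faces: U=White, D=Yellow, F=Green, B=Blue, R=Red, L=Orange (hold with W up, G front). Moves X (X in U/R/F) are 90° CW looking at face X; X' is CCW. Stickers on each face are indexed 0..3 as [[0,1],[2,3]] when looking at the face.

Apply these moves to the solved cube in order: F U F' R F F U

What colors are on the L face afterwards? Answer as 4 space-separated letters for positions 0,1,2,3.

After move 1 (F): F=GGGG U=WWOO R=WRWR D=RRYY L=OYOY
After move 2 (U): U=OWOW F=WRGG R=BBWR B=OYBB L=GGOY
After move 3 (F'): F=RGWG U=OWBW R=RBRR D=GYYY L=GWOO
After move 4 (R): R=RRRB U=OGBG F=RYWY D=GBYO B=WYWB
After move 5 (F): F=WRYY U=OGOW R=BRGB D=RRYO L=GGOB
After move 6 (F): F=YWYR U=OGBG R=ORWB D=GBYO L=GROR
After move 7 (U): U=BOGG F=ORYR R=WYWB B=GRWB L=YWOR
Query: L face = YWOR

Answer: Y W O R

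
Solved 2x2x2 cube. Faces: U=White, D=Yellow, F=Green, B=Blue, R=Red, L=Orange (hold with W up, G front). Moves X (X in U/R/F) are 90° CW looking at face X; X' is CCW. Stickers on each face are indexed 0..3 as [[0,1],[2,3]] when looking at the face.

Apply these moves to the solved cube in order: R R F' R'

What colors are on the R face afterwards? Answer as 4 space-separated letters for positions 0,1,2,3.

After move 1 (R): R=RRRR U=WGWG F=GYGY D=YBYB B=WBWB
After move 2 (R): R=RRRR U=WYWY F=GBGB D=YWYW B=GBGB
After move 3 (F'): F=BBGG U=WYRR R=WRYR D=OOYW L=OYOW
After move 4 (R'): R=RRWY U=WGRG F=BYGR D=OBYG B=WBOB
Query: R face = RRWY

Answer: R R W Y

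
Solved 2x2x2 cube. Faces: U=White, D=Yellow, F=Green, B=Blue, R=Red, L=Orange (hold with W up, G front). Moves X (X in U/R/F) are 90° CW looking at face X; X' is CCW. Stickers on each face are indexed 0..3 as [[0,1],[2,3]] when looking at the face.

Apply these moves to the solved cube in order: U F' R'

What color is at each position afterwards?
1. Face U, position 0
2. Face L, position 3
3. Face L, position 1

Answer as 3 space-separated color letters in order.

Answer: W W W

Derivation:
After move 1 (U): U=WWWW F=RRGG R=BBRR B=OOBB L=GGOO
After move 2 (F'): F=RGRG U=WWBR R=YBYR D=GOYY L=GWOW
After move 3 (R'): R=BRYY U=WBBO F=RWRR D=GGYG B=YOOB
Query 1: U[0] = W
Query 2: L[3] = W
Query 3: L[1] = W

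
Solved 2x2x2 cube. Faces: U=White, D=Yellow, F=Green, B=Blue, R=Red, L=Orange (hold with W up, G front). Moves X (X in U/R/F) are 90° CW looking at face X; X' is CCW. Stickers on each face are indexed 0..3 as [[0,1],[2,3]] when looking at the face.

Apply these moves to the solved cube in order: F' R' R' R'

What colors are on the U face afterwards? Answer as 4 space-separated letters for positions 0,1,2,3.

Answer: W G R G

Derivation:
After move 1 (F'): F=GGGG U=WWRR R=YRYR D=OOYY L=OWOW
After move 2 (R'): R=RRYY U=WBRB F=GWGR D=OGYG B=YBOB
After move 3 (R'): R=RYRY U=WORY F=GBGB D=OWYR B=GBGB
After move 4 (R'): R=YYRR U=WGRG F=GOGY D=OBYB B=RBWB
Query: U face = WGRG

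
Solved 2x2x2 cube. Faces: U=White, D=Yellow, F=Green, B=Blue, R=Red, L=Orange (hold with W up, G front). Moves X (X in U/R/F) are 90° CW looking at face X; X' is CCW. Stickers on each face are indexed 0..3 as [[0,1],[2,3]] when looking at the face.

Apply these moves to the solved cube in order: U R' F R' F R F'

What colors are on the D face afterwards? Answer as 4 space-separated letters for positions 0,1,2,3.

After move 1 (U): U=WWWW F=RRGG R=BBRR B=OOBB L=GGOO
After move 2 (R'): R=BRBR U=WBWO F=RWGW D=YRYG B=YOYB
After move 3 (F): F=GRWW U=WBOG R=WROR D=BBYG L=GYOR
After move 4 (R'): R=RRWO U=WYOY F=GBWG D=BRYW B=GOBB
After move 5 (F): F=WGGB U=WYRY R=ORYO D=WRYW L=GBOR
After move 6 (R): R=YOOR U=WGRB F=WRGW D=WBYG B=YOYB
After move 7 (F'): F=RWWG U=WGYO R=BOWR D=BRYG L=GBOR
Query: D face = BRYG

Answer: B R Y G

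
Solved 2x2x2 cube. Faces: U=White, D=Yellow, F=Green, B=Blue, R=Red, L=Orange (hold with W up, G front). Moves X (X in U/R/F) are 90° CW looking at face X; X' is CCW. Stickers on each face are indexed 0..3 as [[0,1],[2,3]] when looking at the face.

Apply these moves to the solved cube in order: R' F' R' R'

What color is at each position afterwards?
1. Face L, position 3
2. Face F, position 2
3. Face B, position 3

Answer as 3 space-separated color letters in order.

After move 1 (R'): R=RRRR U=WBWB F=GWGW D=YGYG B=YBYB
After move 2 (F'): F=WWGG U=WBRR R=GRYR D=OOYG L=OBOW
After move 3 (R'): R=RRGY U=WYRY F=WBGR D=OWYG B=GBOB
After move 4 (R'): R=RYRG U=WORG F=WYGY D=OBYR B=GBWB
Query 1: L[3] = W
Query 2: F[2] = G
Query 3: B[3] = B

Answer: W G B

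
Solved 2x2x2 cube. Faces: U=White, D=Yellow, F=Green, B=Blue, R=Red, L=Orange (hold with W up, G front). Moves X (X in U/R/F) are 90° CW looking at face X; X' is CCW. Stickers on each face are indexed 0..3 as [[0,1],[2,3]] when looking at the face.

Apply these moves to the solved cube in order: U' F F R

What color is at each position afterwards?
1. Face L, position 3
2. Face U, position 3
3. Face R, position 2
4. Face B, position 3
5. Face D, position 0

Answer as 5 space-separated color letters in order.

Answer: G O R B W

Derivation:
After move 1 (U'): U=WWWW F=OOGG R=GGRR B=RRBB L=BBOO
After move 2 (F): F=GOGO U=WWOB R=WGWR D=RGYY L=BYOY
After move 3 (F): F=GGOO U=WWYY R=OGBR D=WWYY L=BROG
After move 4 (R): R=BORG U=WGYO F=GWOY D=WBYR B=YRWB
Query 1: L[3] = G
Query 2: U[3] = O
Query 3: R[2] = R
Query 4: B[3] = B
Query 5: D[0] = W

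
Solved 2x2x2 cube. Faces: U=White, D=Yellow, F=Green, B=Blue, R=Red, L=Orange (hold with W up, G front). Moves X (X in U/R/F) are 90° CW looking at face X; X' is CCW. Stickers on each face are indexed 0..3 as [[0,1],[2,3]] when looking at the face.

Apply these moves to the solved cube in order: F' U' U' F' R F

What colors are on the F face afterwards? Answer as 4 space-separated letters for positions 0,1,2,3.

Answer: B B Y W

Derivation:
After move 1 (F'): F=GGGG U=WWRR R=YRYR D=OOYY L=OWOW
After move 2 (U'): U=WRWR F=OWGG R=GGYR B=YRBB L=BBOW
After move 3 (U'): U=RRWW F=BBGG R=OWYR B=GGBB L=YROW
After move 4 (F'): F=BGBG U=RROY R=OWOR D=RWYY L=YWOW
After move 5 (R): R=OORW U=RGOG F=BWBY D=RBYG B=YGRB
After move 6 (F): F=BBYW U=RGWW R=OOGW D=ROYG L=YROB
Query: F face = BBYW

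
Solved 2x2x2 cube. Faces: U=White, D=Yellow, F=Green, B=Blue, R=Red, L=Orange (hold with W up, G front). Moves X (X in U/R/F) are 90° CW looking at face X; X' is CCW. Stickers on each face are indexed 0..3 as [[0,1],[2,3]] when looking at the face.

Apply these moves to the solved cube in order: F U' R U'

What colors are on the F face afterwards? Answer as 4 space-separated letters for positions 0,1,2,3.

After move 1 (F): F=GGGG U=WWOO R=WRWR D=RRYY L=OYOY
After move 2 (U'): U=WOWO F=OYGG R=GGWR B=WRBB L=BBOY
After move 3 (R): R=WGRG U=WYWG F=ORGY D=RBYW B=OROB
After move 4 (U'): U=YGWW F=BBGY R=ORRG B=WGOB L=OROY
Query: F face = BBGY

Answer: B B G Y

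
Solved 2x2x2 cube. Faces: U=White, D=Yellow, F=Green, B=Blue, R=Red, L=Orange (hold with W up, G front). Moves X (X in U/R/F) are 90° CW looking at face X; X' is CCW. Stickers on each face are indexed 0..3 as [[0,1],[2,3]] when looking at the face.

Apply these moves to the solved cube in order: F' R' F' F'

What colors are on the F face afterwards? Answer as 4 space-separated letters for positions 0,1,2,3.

After move 1 (F'): F=GGGG U=WWRR R=YRYR D=OOYY L=OWOW
After move 2 (R'): R=RRYY U=WBRB F=GWGR D=OGYG B=YBOB
After move 3 (F'): F=WRGG U=WBRY R=GROY D=WWYG L=OBOR
After move 4 (F'): F=RGWG U=WBGO R=WRWY D=BRYG L=OYOR
Query: F face = RGWG

Answer: R G W G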